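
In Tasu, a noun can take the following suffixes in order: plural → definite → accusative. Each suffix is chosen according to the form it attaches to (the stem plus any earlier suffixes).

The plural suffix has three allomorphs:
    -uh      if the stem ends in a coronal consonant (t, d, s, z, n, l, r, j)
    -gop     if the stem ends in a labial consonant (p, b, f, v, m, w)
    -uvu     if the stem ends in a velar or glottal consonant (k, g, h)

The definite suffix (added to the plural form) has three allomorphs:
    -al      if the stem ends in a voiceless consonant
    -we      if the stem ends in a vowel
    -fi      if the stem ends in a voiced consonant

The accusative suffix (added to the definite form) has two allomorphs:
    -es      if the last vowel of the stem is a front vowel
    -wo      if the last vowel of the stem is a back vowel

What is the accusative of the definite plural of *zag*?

Since the final consonant of *zag* is /g/ (velar/glottal), it takes -uvu, giving *zaguvu*.
The plural form *zaguvu* — final sound /u/ (a vowel) → -we → *zaguvuwe*.
Since the last vowel of the definite form *zaguvuwe* is /e/ (a front vowel), it takes -es, giving *zaguvuwees*.

zaguvuwees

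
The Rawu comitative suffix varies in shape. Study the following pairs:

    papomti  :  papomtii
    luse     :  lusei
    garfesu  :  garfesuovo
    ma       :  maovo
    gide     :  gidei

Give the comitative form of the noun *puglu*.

The alternation tracks the last vowel of the stem — -i when the last vowel of the stem is a front vowel (*papomti*, *luse*, *gide*); -ovo when the last vowel of the stem is a back vowel (*garfesu*, *ma*).
Since the last vowel of *puglu* is /u/ (a back vowel), it takes -ovo, giving *pugluovo*.

pugluovo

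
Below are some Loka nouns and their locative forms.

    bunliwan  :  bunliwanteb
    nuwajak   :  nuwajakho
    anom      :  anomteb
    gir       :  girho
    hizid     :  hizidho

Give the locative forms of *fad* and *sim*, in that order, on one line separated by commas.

fadho, simteb

Looking at the final consonant of each stem: -teb when the stem ends in a nasal (*bunliwan*, *anom*); -ho when the stem ends in a non-nasal consonant (*nuwajak*, *gir*, *hizid*).
The final consonant of *fad* is /d/, which is non-nasal, so the suffix is -ho, giving *fadho*.
The final consonant of *sim* is /m/, which is a nasal, so the suffix is -teb, giving *simteb*.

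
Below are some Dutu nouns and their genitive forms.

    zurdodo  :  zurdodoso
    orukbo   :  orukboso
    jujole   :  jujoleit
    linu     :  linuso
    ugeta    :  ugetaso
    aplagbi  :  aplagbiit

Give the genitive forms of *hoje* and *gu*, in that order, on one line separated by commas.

Looking at the last vowel of each stem: -it when the last vowel of the stem is a front vowel (*jujole*, *aplagbi*); -so when the last vowel of the stem is a back vowel (*zurdodo*, *orukbo*, *linu*, *ugeta*).
Since the last vowel of *hoje* is /e/ (a front vowel), it takes -it, giving *hojeit*.
*gu*: last vowel = /u/, a back vowel → -so → *guso*.

hojeit, guso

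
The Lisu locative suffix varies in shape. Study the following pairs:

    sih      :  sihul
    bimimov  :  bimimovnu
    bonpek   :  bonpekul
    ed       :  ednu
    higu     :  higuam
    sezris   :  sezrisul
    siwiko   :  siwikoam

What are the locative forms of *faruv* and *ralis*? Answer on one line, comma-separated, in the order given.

The suffix is conditioned by the final sound: -ul when the stem ends in a voiceless consonant (*sih*, *bonpek*, *sezris*); -nu when the stem ends in a voiced consonant (*bimimov*, *ed*); -am when the stem ends in a vowel (*higu*, *siwiko*).
Since the final sound of *faruv* is /v/ (a voiced consonant), it takes -nu, giving *faruvnu*.
The final sound of *ralis* is /s/, which is a voiceless consonant, so the suffix is -ul, giving *ralisul*.

faruvnu, ralisul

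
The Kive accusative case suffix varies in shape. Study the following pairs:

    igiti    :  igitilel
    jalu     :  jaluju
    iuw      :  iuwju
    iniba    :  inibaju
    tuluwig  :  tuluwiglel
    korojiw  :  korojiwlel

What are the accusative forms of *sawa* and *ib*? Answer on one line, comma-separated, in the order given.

sawaju, iblel

The suffix is conditioned by the last vowel: -lel when the last vowel of the stem is a front vowel (*igiti*, *tuluwig*, *korojiw*); -ju when the last vowel of the stem is a back vowel (*jalu*, *iuw*, *iniba*).
*sawa*: last vowel = /a/, a back vowel → -ju → *sawaju*.
The last vowel of *ib* is /i/, which is a front vowel, so the suffix is -lel, giving *iblel*.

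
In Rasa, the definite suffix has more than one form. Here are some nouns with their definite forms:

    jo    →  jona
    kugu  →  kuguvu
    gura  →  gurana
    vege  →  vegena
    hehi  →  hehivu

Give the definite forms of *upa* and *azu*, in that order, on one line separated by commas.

The suffix is conditioned by the last vowel: -vu when the last vowel of the stem is a high vowel (*kugu*, *hehi*); -na when the last vowel of the stem is a non-high vowel (*jo*, *gura*, *vege*).
*upa*: last vowel = /a/, a non-high vowel → -na → *upana*.
*azu*: last vowel = /u/, a high vowel → -vu → *azuvu*.

upana, azuvu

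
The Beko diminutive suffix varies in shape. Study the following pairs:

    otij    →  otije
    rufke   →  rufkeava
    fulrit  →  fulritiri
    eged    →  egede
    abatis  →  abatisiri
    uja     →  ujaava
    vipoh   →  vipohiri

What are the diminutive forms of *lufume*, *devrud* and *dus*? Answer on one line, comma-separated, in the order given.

The suffix is conditioned by the final sound: -iri when the stem ends in a voiceless consonant (*fulrit*, *abatis*, *vipoh*); -e when the stem ends in a voiced consonant (*otij*, *eged*); -ava when the stem ends in a vowel (*rufke*, *uja*).
Since the final sound of *lufume* is /e/ (a vowel), it takes -ava, giving *lufumeava*.
Since the final sound of *devrud* is /d/ (a voiced consonant), it takes -e, giving *devrude*.
The final sound of *dus* is /s/, which is a voiceless consonant, so the suffix is -iri, giving *dusiri*.

lufumeava, devrude, dusiri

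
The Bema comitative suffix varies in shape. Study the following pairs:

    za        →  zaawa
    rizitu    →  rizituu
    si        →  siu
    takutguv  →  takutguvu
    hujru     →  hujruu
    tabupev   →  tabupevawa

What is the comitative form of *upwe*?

upweawa

The alternation tracks the last vowel of the stem — -u when the last vowel of the stem is a high vowel (*rizitu*, *si*, *takutguv*, *hujru*); -awa when the last vowel of the stem is a non-high vowel (*za*, *tabupev*).
*upwe*: last vowel = /e/, a non-high vowel → -awa → *upweawa*.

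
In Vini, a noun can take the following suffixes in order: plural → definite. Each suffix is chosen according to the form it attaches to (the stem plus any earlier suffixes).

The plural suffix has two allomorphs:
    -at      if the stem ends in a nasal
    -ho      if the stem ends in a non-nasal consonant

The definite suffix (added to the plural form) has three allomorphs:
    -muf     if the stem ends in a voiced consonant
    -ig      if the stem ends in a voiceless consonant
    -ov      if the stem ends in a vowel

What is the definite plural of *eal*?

*eal*: final consonant = /l/, non-nasal → -ho → *ealho*.
The final sound of the plural form *ealho* is /o/, which is a vowel, so the definite suffix is -ov, giving *ealhoov*.

ealhoov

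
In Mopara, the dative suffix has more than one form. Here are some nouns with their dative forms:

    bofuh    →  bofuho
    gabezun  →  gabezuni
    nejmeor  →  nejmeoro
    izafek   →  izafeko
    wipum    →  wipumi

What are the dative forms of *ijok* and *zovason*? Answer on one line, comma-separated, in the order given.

ijoko, zovasoni

The pattern is nasality of the final consonant: -i when the stem ends in a nasal (*gabezun*, *wipum*); -o when the stem ends in a non-nasal consonant (*bofuh*, *nejmeor*, *izafek*).
*ijok* — final consonant /k/ (non-nasal) → -o → *ijoko*.
*zovason* — final consonant /n/ (a nasal) → -i → *zovasoni*.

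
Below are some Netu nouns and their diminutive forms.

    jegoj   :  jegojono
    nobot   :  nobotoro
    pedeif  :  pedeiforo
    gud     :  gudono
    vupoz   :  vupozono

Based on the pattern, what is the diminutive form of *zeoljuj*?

zeoljujono

The pattern is voicing of the final consonant: -oro when the stem ends in a voiceless consonant (*nobot*, *pedeif*); -ono when the stem ends in a voiced consonant (*jegoj*, *gud*, *vupoz*).
*zeoljuj*: final consonant = /j/, voiced → -ono → *zeoljujono*.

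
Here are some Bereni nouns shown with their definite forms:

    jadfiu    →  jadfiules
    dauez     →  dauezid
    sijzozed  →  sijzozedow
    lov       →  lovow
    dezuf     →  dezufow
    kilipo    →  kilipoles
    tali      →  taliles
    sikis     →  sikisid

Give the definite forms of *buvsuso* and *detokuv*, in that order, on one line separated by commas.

buvsusoles, detokuvow

The alternation tracks the final sound of the stem — -id when the stem ends in a sibilant (*dauez*, *sikis*); -ow when the stem ends in a non-sibilant consonant (*sijzozed*, *lov*, *dezuf*); -les when the stem ends in a vowel (*jadfiu*, *kilipo*, *tali*).
*buvsuso*: final sound = /o/, a vowel → -les → *buvsusoles*.
Since the final sound of *detokuv* is /v/ (a non-sibilant consonant), it takes -ow, giving *detokuvow*.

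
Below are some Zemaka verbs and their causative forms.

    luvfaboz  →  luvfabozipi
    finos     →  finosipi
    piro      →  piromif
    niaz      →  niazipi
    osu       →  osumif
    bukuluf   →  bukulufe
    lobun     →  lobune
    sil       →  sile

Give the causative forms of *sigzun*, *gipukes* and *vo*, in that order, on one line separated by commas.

The suffix is conditioned by the final sound: -ipi when the stem ends in a sibilant (*luvfaboz*, *finos*, *niaz*); -e when the stem ends in a non-sibilant consonant (*bukuluf*, *lobun*, *sil*); -mif when the stem ends in a vowel (*piro*, *osu*).
The final sound of *sigzun* is /n/, which is a non-sibilant consonant, so the suffix is -e, giving *sigzune*.
The final sound of *gipukes* is /s/, which is a sibilant, so the suffix is -ipi, giving *gipukesipi*.
*vo*: final sound = /o/, a vowel → -mif → *vomif*.

sigzune, gipukesipi, vomif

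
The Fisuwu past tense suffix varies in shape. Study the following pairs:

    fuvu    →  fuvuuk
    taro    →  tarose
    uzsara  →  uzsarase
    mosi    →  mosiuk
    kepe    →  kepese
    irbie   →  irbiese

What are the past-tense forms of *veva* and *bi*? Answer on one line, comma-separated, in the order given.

vevase, biuk

The pattern is height harmony: -uk when the last vowel of the stem is a high vowel (*fuvu*, *mosi*); -se when the last vowel of the stem is a non-high vowel (*taro*, *uzsara*, *kepe*, *irbie*).
The last vowel of *veva* is /a/, which is a non-high vowel, so the suffix is -se, giving *vevase*.
The last vowel of *bi* is /i/, which is a high vowel, so the suffix is -uk, giving *biuk*.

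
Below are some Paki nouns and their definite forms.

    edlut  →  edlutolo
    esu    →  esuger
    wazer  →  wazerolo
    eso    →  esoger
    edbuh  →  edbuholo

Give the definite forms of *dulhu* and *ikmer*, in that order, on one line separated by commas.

The alternation tracks the final sound of the stem — -olo when the stem ends in a consonant (*edlut*, *wazer*, *edbuh*); -ger when the stem ends in a vowel (*esu*, *eso*).
The final sound of *dulhu* is /u/, which is a vowel, so the suffix is -ger, giving *dulhuger*.
Since the final sound of *ikmer* is /r/ (a consonant), it takes -olo, giving *ikmerolo*.

dulhuger, ikmerolo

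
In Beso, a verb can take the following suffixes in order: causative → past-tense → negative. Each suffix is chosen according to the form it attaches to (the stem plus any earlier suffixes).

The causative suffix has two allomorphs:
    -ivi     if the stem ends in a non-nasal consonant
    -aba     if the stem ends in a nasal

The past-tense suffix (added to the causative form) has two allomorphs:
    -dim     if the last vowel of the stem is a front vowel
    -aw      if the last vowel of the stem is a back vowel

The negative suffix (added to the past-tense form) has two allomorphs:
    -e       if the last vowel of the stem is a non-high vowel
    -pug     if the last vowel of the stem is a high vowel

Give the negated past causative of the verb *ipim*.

Since the final consonant of *ipim* is /m/ (a nasal), it takes -aba, giving *ipimaba*.
The causative form *ipimaba* — last vowel /a/ (a back vowel) → -aw → *ipimabaaw*.
The past-tense form *ipimabaaw*: last vowel = /a/, a non-high vowel → -e → *ipimabaawe*.

ipimabaawe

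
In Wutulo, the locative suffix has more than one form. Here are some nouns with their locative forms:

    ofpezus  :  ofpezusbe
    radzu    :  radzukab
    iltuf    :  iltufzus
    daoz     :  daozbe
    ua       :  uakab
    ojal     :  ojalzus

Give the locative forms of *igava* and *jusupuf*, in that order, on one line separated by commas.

The alternation tracks the final sound of the stem — -be when the stem ends in a sibilant (*ofpezus*, *daoz*); -zus when the stem ends in a non-sibilant consonant (*iltuf*, *ojal*); -kab when the stem ends in a vowel (*radzu*, *ua*).
*igava*: final sound = /a/, a vowel → -kab → *igavakab*.
*jusupuf* — final sound /f/ (a non-sibilant consonant) → -zus → *jusupufzus*.

igavakab, jusupufzus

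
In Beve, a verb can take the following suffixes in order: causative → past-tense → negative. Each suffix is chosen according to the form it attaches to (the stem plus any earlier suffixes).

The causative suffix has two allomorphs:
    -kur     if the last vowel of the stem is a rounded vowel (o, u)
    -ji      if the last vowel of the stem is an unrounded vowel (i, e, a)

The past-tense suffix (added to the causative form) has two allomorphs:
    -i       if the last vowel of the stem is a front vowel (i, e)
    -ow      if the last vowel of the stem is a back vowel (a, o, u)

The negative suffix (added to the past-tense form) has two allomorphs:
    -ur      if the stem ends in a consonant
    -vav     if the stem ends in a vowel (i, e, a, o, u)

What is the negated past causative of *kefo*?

kefokurowur

Since the last vowel of *kefo* is /o/ (a rounded vowel), it takes -kur, giving *kefokur*.
Since the last vowel of the causative form *kefokur* is /u/ (a back vowel), it takes -ow, giving *kefokurow*.
Since the final sound of the past-tense form *kefokurow* is /w/ (a consonant), it takes -ur, giving *kefokurowur*.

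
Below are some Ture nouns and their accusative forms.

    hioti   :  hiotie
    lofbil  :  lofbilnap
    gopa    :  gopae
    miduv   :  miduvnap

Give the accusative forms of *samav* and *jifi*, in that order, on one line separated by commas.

samavnap, jifie

The alternation tracks the final sound of the stem — -nap when the stem ends in a consonant (*lofbil*, *miduv*); -e when the stem ends in a vowel (*hioti*, *gopa*).
The final sound of *samav* is /v/, which is a consonant, so the suffix is -nap, giving *samavnap*.
The final sound of *jifi* is /i/, which is a vowel, so the suffix is -e, giving *jifie*.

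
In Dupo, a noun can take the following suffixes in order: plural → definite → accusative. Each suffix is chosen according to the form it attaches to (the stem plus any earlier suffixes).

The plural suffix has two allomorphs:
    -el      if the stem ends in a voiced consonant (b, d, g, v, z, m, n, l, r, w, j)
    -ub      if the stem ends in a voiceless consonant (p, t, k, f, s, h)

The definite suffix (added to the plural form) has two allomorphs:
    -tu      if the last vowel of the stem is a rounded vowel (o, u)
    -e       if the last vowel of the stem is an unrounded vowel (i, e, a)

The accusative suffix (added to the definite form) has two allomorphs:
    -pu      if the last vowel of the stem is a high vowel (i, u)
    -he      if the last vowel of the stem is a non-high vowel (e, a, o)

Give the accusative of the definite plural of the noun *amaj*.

*amaj*: final consonant = /j/, voiced → -el → *amajel*.
Since the last vowel of the plural form *amajel* is /e/ (an unrounded vowel), it takes -e, giving *amajele*.
Since the last vowel of the definite form *amajele* is /e/ (a non-high vowel), it takes -he, giving *amajelehe*.

amajelehe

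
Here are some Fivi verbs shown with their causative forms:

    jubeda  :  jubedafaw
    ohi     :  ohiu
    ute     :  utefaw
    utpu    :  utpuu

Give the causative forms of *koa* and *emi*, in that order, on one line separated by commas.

The suffix is conditioned by the last vowel: -u when the last vowel of the stem is a high vowel (*ohi*, *utpu*); -faw when the last vowel of the stem is a non-high vowel (*jubeda*, *ute*).
The last vowel of *koa* is /a/, which is a non-high vowel, so the suffix is -faw, giving *koafaw*.
The last vowel of *emi* is /i/, which is a high vowel, so the suffix is -u, giving *emiu*.

koafaw, emiu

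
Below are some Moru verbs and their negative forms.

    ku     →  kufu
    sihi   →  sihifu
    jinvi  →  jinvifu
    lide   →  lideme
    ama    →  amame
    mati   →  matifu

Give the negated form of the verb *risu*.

risufu

The pattern is height harmony: -fu when the last vowel of the stem is a high vowel (*ku*, *sihi*, *jinvi*, *mati*); -me when the last vowel of the stem is a non-high vowel (*lide*, *ama*).
Since the last vowel of *risu* is /u/ (a high vowel), it takes -fu, giving *risufu*.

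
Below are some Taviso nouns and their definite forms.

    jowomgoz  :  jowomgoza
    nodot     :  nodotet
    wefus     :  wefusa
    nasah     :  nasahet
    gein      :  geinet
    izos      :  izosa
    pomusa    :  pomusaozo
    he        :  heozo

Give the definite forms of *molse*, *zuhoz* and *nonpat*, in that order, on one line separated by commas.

The suffix is conditioned by the final sound: -a when the stem ends in a sibilant (*jowomgoz*, *wefus*, *izos*); -et when the stem ends in a non-sibilant consonant (*nodot*, *nasah*, *gein*); -ozo when the stem ends in a vowel (*pomusa*, *he*).
Since the final sound of *molse* is /e/ (a vowel), it takes -ozo, giving *molseozo*.
*zuhoz* — final sound /z/ (a sibilant) → -a → *zuhoza*.
*nonpat* — final sound /t/ (a non-sibilant consonant) → -et → *nonpatet*.

molseozo, zuhoza, nonpatet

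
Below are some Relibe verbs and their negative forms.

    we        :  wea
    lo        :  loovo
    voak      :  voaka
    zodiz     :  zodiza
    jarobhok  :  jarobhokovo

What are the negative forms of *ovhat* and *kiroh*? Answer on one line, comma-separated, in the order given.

The suffix is conditioned by the last vowel: -ovo when the last vowel of the stem is a rounded vowel (*lo*, *jarobhok*); -a when the last vowel of the stem is an unrounded vowel (*we*, *voak*, *zodiz*).
*ovhat*: last vowel = /a/, an unrounded vowel → -a → *ovhata*.
Since the last vowel of *kiroh* is /o/ (a rounded vowel), it takes -ovo, giving *kirohovo*.

ovhata, kirohovo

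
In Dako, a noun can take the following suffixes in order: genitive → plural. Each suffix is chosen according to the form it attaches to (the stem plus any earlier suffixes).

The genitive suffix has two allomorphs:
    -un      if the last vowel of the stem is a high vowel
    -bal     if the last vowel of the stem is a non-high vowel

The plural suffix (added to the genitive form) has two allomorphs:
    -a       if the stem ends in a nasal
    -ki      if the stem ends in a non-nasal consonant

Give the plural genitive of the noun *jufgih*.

jufgihuna

The last vowel of *jufgih* is /i/, which is a high vowel, so the genitive suffix is -un, giving *jufgihun*.
Since the final consonant of the genitive form *jufgihun* is /n/ (a nasal), it takes -a, giving *jufgihuna*.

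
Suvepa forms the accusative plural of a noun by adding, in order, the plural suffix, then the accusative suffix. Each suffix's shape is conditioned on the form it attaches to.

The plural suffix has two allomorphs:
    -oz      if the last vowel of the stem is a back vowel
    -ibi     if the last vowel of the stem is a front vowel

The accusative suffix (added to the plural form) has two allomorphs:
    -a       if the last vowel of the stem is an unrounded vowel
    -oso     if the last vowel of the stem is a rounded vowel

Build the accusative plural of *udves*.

udvesibia

*udves* — last vowel /e/ (a front vowel) → -ibi → *udvesibi*.
Since the last vowel of the plural form *udvesibi* is /i/ (an unrounded vowel), it takes -a, giving *udvesibia*.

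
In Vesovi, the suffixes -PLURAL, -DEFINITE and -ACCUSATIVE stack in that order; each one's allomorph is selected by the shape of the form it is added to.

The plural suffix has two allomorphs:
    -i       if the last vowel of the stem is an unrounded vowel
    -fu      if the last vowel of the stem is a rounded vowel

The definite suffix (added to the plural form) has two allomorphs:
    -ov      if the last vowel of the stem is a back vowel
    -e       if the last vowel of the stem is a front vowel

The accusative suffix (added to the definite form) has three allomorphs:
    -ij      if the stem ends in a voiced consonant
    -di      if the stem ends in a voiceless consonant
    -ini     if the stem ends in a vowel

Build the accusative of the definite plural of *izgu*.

izgufuovij

Since the last vowel of *izgu* is /u/ (a rounded vowel), it takes -fu, giving *izgufu*.
The plural form *izgufu*: last vowel = /u/, a back vowel → -ov → *izgufuov*.
The definite form *izgufuov* — final sound /v/ (a voiced consonant) → -ij → *izgufuovij*.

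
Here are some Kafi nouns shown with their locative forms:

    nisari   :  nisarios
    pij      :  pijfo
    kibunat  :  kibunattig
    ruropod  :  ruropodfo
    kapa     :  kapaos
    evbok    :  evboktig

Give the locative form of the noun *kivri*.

Looking at the final sound of each stem: -tig when the stem ends in a voiceless consonant (*kibunat*, *evbok*); -fo when the stem ends in a voiced consonant (*pij*, *ruropod*); -os when the stem ends in a vowel (*nisari*, *kapa*).
The final sound of *kivri* is /i/, which is a vowel, so the suffix is -os, giving *kivrios*.

kivrios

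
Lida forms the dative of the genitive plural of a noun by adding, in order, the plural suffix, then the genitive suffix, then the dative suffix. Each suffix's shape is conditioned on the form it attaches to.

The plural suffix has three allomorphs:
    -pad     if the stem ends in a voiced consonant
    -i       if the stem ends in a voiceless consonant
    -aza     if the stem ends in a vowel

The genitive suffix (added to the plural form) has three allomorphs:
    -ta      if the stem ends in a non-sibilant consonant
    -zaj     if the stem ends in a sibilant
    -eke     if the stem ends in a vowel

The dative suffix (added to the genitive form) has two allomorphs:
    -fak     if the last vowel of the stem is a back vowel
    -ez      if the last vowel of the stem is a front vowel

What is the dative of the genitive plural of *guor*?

guorpadtafak

*guor*: final sound = /r/, a voiced consonant → -pad → *guorpad*.
Since the final sound of the plural form *guorpad* is /d/ (a non-sibilant consonant), it takes -ta, giving *guorpadta*.
The last vowel of the genitive form *guorpadta* is /a/, which is a back vowel, so the dative suffix is -fak, giving *guorpadtafak*.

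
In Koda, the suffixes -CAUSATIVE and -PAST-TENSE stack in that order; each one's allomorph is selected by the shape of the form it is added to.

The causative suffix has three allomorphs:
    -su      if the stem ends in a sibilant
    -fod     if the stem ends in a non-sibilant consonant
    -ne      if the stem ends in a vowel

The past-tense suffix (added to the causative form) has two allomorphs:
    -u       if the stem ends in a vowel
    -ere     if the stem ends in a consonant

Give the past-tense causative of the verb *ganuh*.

Since the final sound of *ganuh* is /h/ (a non-sibilant consonant), it takes -fod, giving *ganuhfod*.
The causative form *ganuhfod* — final sound /d/ (a consonant) → -ere → *ganuhfodere*.

ganuhfodere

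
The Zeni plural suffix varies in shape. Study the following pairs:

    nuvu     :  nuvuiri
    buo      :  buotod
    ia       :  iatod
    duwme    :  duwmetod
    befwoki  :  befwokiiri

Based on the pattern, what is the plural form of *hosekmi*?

The pattern is height harmony: -iri when the last vowel of the stem is a high vowel (*nuvu*, *befwoki*); -tod when the last vowel of the stem is a non-high vowel (*buo*, *ia*, *duwme*).
*hosekmi* — last vowel /i/ (a high vowel) → -iri → *hosekmiiri*.

hosekmiiri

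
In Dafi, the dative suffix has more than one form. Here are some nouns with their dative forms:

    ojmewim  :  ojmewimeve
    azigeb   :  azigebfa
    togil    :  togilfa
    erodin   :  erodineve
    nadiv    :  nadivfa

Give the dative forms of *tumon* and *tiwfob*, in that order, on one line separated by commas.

tumoneve, tiwfobfa

Looking at the final consonant of each stem: -eve when the stem ends in a nasal (*ojmewim*, *erodin*); -fa when the stem ends in a non-nasal consonant (*azigeb*, *togil*, *nadiv*).
*tumon* — final consonant /n/ (a nasal) → -eve → *tumoneve*.
Since the final consonant of *tiwfob* is /b/ (non-nasal), it takes -fa, giving *tiwfobfa*.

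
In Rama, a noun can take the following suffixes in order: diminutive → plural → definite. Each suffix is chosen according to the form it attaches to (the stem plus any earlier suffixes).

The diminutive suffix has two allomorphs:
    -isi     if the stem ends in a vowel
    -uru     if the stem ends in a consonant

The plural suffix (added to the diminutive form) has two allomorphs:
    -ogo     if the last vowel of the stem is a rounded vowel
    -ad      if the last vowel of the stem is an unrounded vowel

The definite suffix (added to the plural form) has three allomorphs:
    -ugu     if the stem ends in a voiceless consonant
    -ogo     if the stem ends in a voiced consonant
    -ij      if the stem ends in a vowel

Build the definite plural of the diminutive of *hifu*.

*hifu*: final sound = /u/, a vowel → -isi → *hifuisi*.
The diminutive form *hifuisi* — last vowel /i/ (an unrounded vowel) → -ad → *hifuisiad*.
The plural form *hifuisiad* — final sound /d/ (a voiced consonant) → -ogo → *hifuisiadogo*.

hifuisiadogo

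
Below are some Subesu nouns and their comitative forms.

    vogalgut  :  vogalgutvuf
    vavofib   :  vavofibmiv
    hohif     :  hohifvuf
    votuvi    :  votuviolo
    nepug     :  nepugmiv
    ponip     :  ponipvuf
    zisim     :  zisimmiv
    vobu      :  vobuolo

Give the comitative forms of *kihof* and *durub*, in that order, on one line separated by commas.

kihofvuf, durubmiv

The pattern is voicing of the final sound: -vuf when the stem ends in a voiceless consonant (*vogalgut*, *hohif*, *ponip*); -miv when the stem ends in a voiced consonant (*vavofib*, *nepug*, *zisim*); -olo when the stem ends in a vowel (*votuvi*, *vobu*).
Since the final sound of *kihof* is /f/ (a voiceless consonant), it takes -vuf, giving *kihofvuf*.
The final sound of *durub* is /b/, which is a voiced consonant, so the suffix is -miv, giving *durubmiv*.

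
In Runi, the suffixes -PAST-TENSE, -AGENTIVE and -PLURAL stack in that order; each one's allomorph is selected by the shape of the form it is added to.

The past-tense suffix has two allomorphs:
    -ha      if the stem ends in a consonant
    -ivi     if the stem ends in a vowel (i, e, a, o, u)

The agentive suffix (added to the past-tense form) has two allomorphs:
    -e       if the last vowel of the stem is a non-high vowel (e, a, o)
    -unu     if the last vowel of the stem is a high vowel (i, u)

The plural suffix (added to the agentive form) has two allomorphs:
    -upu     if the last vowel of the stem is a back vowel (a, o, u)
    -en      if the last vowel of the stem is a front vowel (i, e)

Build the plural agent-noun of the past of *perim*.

*perim*: final sound = /m/, a consonant → -ha → *perimha*.
Since the last vowel of the past-tense form *perimha* is /a/ (a non-high vowel), it takes -e, giving *perimhae*.
The last vowel of the agentive form *perimhae* is /e/, which is a front vowel, so the plural suffix is -en, giving *perimhaeen*.

perimhaeen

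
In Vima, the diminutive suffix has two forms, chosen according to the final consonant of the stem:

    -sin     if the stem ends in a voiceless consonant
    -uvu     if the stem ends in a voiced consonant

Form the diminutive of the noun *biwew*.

Since the final consonant of *biwew* is /w/ (voiced), it takes -uvu, giving *biwewuvu*.

biwewuvu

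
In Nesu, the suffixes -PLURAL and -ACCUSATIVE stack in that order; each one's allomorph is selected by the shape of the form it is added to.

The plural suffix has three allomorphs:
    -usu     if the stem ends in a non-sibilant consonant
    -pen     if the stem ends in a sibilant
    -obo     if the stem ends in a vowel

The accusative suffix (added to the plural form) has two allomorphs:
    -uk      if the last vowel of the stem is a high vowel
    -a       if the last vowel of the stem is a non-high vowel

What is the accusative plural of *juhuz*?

The final sound of *juhuz* is /z/, which is a sibilant, so the plural suffix is -pen, giving *juhuzpen*.
Since the last vowel of the plural form *juhuzpen* is /e/ (a non-high vowel), it takes -a, giving *juhuzpena*.

juhuzpena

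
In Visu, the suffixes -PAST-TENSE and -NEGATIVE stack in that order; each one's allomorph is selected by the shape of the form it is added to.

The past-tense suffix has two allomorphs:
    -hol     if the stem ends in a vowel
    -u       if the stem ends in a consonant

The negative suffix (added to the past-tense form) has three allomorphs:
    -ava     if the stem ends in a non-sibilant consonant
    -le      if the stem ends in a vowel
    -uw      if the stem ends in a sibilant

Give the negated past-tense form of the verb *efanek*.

The final sound of *efanek* is /k/, which is a consonant, so the past-tense suffix is -u, giving *efaneku*.
The past-tense form *efaneku*: final sound = /u/, a vowel → -le → *efanekule*.

efanekule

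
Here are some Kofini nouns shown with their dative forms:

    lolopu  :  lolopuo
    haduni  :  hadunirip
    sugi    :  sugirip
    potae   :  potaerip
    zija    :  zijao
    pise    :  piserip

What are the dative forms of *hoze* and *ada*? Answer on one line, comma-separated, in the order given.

hozerip, adao

The suffix is conditioned by the last vowel: -rip when the last vowel of the stem is a front vowel (*haduni*, *sugi*, *potae*, *pise*); -o when the last vowel of the stem is a back vowel (*lolopu*, *zija*).
*hoze* — last vowel /e/ (a front vowel) → -rip → *hozerip*.
*ada* — last vowel /a/ (a back vowel) → -o → *adao*.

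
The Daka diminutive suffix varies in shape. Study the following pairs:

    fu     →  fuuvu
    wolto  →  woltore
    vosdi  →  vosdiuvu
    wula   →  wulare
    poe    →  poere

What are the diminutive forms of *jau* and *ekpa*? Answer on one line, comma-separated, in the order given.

Looking at the last vowel of each stem: -uvu when the last vowel of the stem is a high vowel (*fu*, *vosdi*); -re when the last vowel of the stem is a non-high vowel (*wolto*, *wula*, *poe*).
Since the last vowel of *jau* is /u/ (a high vowel), it takes -uvu, giving *jauuvu*.
*ekpa*: last vowel = /a/, a non-high vowel → -re → *ekpare*.

jauuvu, ekpare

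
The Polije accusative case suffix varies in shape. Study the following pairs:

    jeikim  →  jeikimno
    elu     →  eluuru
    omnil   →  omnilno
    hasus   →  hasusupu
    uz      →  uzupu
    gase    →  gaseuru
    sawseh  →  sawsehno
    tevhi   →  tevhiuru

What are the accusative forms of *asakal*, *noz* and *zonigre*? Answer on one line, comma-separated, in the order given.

The suffix is conditioned by the final sound: -upu when the stem ends in a sibilant (*hasus*, *uz*); -no when the stem ends in a non-sibilant consonant (*jeikim*, *omnil*, *sawseh*); -uru when the stem ends in a vowel (*elu*, *gase*, *tevhi*).
*asakal* — final sound /l/ (a non-sibilant consonant) → -no → *asakalno*.
*noz* — final sound /z/ (a sibilant) → -upu → *nozupu*.
*zonigre* — final sound /e/ (a vowel) → -uru → *zonigreuru*.

asakalno, nozupu, zonigreuru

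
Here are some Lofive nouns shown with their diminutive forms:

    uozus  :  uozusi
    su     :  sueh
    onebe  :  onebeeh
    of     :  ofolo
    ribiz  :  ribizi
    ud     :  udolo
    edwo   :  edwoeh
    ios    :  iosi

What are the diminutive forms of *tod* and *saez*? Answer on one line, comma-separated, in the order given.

todolo, saezi

The alternation tracks the final sound of the stem — -i when the stem ends in a sibilant (*uozus*, *ribiz*, *ios*); -olo when the stem ends in a non-sibilant consonant (*of*, *ud*); -eh when the stem ends in a vowel (*su*, *onebe*, *edwo*).
The final sound of *tod* is /d/, which is a non-sibilant consonant, so the suffix is -olo, giving *todolo*.
Since the final sound of *saez* is /z/ (a sibilant), it takes -i, giving *saezi*.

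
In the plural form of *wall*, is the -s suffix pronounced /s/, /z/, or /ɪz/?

/z/

The stem *wall* ends in a voiced non-sibilant sound.
The plural suffix surfaces as /ɪz/ after sibilants, /s/ after other voiceless consonants, and /z/ after other voiced sounds.
So the plural -s on *wall* is pronounced /z/.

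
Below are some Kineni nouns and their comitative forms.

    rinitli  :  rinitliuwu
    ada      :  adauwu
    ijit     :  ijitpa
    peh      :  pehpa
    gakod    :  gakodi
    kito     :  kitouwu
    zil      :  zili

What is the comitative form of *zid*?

The pattern is voicing of the final sound: -pa when the stem ends in a voiceless consonant (*ijit*, *peh*); -i when the stem ends in a voiced consonant (*gakod*, *zil*); -uwu when the stem ends in a vowel (*rinitli*, *ada*, *kito*).
The final sound of *zid* is /d/, which is a voiced consonant, so the suffix is -i, giving *zidi*.

zidi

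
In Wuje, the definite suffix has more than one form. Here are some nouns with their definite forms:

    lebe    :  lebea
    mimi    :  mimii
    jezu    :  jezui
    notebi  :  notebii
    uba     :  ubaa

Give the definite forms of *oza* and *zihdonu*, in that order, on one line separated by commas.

The pattern is height harmony: -i when the last vowel of the stem is a high vowel (*mimi*, *jezu*, *notebi*); -a when the last vowel of the stem is a non-high vowel (*lebe*, *uba*).
*oza* — last vowel /a/ (a non-high vowel) → -a → *ozaa*.
*zihdonu* — last vowel /u/ (a high vowel) → -i → *zihdonui*.

ozaa, zihdonui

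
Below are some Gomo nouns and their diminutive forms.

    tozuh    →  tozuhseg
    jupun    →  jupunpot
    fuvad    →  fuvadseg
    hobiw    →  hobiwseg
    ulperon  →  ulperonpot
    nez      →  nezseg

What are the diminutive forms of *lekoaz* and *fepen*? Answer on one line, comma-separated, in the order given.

The suffix is conditioned by the final consonant: -pot when the stem ends in a nasal (*jupun*, *ulperon*); -seg when the stem ends in a non-nasal consonant (*tozuh*, *fuvad*, *hobiw*, *nez*).
Since the final consonant of *lekoaz* is /z/ (non-nasal), it takes -seg, giving *lekoazseg*.
The final consonant of *fepen* is /n/, which is a nasal, so the suffix is -pot, giving *fepenpot*.

lekoazseg, fepenpot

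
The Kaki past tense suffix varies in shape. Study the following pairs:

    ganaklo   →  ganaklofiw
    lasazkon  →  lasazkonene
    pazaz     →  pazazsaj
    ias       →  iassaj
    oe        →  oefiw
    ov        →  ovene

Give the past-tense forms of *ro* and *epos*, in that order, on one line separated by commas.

The pattern is sibilance of the final sound: -saj when the stem ends in a sibilant (*pazaz*, *ias*); -ene when the stem ends in a non-sibilant consonant (*lasazkon*, *ov*); -fiw when the stem ends in a vowel (*ganaklo*, *oe*).
*ro* — final sound /o/ (a vowel) → -fiw → *rofiw*.
*epos* — final sound /s/ (a sibilant) → -saj → *epossaj*.

rofiw, epossaj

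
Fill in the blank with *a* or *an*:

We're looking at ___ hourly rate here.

an

The indefinite article is chosen by the initial *sound* of the following word, not its spelling.
*hourly* begins with the sound /aʊ/ (silent h) — a vowel sound.
So the article is *an*: We're looking at an hourly rate here.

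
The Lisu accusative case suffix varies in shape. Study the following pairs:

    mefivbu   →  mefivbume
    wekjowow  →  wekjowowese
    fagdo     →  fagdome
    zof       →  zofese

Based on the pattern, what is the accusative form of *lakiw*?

The suffix is conditioned by the final sound: -ese when the stem ends in a consonant (*wekjowow*, *zof*); -me when the stem ends in a vowel (*mefivbu*, *fagdo*).
*lakiw*: final sound = /w/, a consonant → -ese → *lakiwese*.

lakiwese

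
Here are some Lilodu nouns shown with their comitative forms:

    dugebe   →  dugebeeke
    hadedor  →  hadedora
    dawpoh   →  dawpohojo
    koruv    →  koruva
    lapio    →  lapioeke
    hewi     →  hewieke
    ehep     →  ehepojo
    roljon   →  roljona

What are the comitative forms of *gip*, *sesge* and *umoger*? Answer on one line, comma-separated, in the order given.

gipojo, sesgeeke, umogera

The suffix is conditioned by the final sound: -ojo when the stem ends in a voiceless consonant (*dawpoh*, *ehep*); -a when the stem ends in a voiced consonant (*hadedor*, *koruv*, *roljon*); -eke when the stem ends in a vowel (*dugebe*, *lapio*, *hewi*).
*gip*: final sound = /p/, a voiceless consonant → -ojo → *gipojo*.
The final sound of *sesge* is /e/, which is a vowel, so the suffix is -eke, giving *sesgeeke*.
Since the final sound of *umoger* is /r/ (a voiced consonant), it takes -a, giving *umogera*.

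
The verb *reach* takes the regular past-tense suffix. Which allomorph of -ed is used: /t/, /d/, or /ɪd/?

/t/

The stem *reach* ends in a voiceless consonant other than /t/.
The -ed suffix is realized as /ɪd/ after /t, d/; as /t/ after other voiceless consonants; and as /d/ after other voiced sounds.
So -ed on *reach* is pronounced /t/.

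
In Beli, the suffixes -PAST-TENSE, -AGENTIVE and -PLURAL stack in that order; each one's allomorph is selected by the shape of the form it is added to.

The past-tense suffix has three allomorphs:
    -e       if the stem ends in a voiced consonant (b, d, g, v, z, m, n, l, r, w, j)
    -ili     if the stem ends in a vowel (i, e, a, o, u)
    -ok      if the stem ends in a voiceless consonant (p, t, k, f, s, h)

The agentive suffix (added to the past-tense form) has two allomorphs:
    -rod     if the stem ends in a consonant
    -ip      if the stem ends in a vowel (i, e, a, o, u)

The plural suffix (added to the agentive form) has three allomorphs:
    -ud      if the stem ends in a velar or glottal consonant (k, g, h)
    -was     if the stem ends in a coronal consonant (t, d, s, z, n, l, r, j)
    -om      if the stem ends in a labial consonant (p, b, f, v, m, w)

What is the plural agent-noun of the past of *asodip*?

*asodip*: final sound = /p/, a voiceless consonant → -ok → *asodipok*.
The past-tense form *asodipok* — final sound /k/ (a consonant) → -rod → *asodipokrod*.
Since the final consonant of the agentive form *asodipokrod* is /d/ (coronal), it takes -was, giving *asodipokrodwas*.

asodipokrodwas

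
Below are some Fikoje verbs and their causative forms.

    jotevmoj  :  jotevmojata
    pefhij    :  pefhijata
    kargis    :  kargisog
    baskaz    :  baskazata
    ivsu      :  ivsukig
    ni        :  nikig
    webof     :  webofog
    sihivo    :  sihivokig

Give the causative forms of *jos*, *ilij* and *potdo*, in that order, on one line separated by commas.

The pattern is voicing of the final sound: -og when the stem ends in a voiceless consonant (*kargis*, *webof*); -ata when the stem ends in a voiced consonant (*jotevmoj*, *pefhij*, *baskaz*); -kig when the stem ends in a vowel (*ivsu*, *ni*, *sihivo*).
The final sound of *jos* is /s/, which is a voiceless consonant, so the suffix is -og, giving *josog*.
The final sound of *ilij* is /j/, which is a voiced consonant, so the suffix is -ata, giving *ilijata*.
Since the final sound of *potdo* is /o/ (a vowel), it takes -kig, giving *potdokig*.

josog, ilijata, potdokig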